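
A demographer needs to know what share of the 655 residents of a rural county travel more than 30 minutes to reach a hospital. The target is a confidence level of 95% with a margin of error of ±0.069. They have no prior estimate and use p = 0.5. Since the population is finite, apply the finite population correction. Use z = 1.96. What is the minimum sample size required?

Unadjusted: n₀ = 1.96² × 0.50 × 0.50 / 0.069² ≈ 201.72, so n₀ = 202.
Finite population correction with N = 655: n = n₀ / (1 + (n₀−1)/N) = 202 / (1 + 201/655) = 202 / 1.3069 ≈ 154.57.
Rounding up, n = 155.

155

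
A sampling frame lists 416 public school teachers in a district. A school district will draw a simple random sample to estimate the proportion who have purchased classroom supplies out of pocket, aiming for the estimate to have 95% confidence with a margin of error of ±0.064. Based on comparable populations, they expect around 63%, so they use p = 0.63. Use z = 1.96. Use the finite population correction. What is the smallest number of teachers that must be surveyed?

144

Unadjusted: n₀ = 1.96² × 0.63 × 0.37 / 0.064² ≈ 218.62, so n₀ = 219.
Finite population correction with N = 416: n = n₀ / (1 + (n₀−1)/N) = 219 / (1 + 218/416) = 219 / 1.5240 ≈ 143.70.
Rounding up, n = 144.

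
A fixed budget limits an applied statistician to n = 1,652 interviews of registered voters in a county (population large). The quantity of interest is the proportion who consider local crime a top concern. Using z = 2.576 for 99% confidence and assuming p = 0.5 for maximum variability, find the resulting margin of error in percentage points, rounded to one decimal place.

SE(p̂) = √[p(1−p)/n] = √[0.2500/1652] = 0.01230.
E = z × SE = 2.576 × 0.01230 = 0.03169, or 3.2 percentage points.

3.2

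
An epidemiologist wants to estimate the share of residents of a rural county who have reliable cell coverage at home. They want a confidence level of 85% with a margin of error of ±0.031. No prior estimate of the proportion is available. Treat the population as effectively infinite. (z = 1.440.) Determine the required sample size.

With no prior estimate, use p = 0.5, giving p(1−p) = 0.25.
n = z²·p(1−p)/E² = 1.440² × 0.2500 / 0.031² = 2.0736 × 0.2500 / 0.000961 ≈ 539.44.
Rounding up gives n = 540.

540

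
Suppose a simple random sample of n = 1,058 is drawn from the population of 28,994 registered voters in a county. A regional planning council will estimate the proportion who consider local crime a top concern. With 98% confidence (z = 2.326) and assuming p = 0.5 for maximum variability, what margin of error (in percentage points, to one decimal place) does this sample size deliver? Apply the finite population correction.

Finite-population factor: (N−n)/(N−1) = (28994−1058)/(28994−1) = 0.9635.
SE(p̂) = √[p(1−p)/n · (N−n)/(N−1)] = √[0.2500/1058 × 0.9635] = 0.01509.
E = z × SE = 2.326 × 0.01509 = 0.03510 ≈ 3.5 percentage points.

3.5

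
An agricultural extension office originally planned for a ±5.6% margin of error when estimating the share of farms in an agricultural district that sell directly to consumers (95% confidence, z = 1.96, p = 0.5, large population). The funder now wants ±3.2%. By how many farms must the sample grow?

At ±5.6%: n = 1.96² × 0.2500 / 0.056² ≈ 306.25 → 307.
At ±3.2%: n = 1.96² × 0.2500 / 0.032² ≈ 937.89 → 938.
Additional respondents: 938 − 307 = 631.

631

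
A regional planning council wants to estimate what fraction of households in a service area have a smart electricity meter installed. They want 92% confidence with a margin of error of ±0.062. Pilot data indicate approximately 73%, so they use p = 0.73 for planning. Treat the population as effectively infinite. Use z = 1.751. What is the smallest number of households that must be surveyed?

158

With p = 0.73, p(1−p) = 0.1971.
n = z²·p(1−p)/E² = 1.751² × 0.1971 / 0.062² = 3.0660 × 0.1971 / 0.003844 ≈ 157.21.
Rounding up gives n = 158.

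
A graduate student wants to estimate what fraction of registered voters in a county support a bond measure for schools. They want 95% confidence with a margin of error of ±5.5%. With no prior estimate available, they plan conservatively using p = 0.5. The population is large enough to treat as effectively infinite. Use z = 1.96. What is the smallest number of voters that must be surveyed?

With p = 0.5, p(1−p) = 0.25.
n = z²·p(1−p)/E² = 1.96² × 0.2500 / 0.055² = 3.8416 × 0.2500 / 0.003025 ≈ 317.49.
Rounding up gives n = 318.

318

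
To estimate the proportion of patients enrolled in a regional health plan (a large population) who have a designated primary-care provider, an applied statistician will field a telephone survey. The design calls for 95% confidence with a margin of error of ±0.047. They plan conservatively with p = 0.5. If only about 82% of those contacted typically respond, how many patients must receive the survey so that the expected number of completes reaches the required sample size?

For 95% confidence, z = 1.960.
Completed interviews needed: n₀ = 1.960² × 0.2500 / 0.047² ≈ 434.77 → 435.
At an 82% response rate, contacts needed = 435 / 0.82 ≈ 530.49 → 531.

531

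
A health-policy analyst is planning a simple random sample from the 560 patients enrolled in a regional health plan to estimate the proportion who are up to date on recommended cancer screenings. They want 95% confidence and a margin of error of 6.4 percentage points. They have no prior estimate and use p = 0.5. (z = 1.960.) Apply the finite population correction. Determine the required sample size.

166

Unadjusted: n₀ = 1.960² × 0.50 × 0.50 / 0.064² ≈ 234.47, so n₀ = 235.
Finite population correction with N = 560: n = n₀ / (1 + (n₀−1)/N) = 235 / (1 + 234/560) = 235 / 1.4179 ≈ 165.74.
Rounding up, n = 166.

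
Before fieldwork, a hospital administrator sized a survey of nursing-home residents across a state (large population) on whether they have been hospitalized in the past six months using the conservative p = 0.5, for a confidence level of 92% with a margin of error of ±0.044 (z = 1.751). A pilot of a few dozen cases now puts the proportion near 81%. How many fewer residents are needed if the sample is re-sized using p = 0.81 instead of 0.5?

152

Conservative (p = 0.5): n = 1.751² × 0.25 / 0.044² ≈ 395.92 → 396.
Using p = 0.81: p(1−p) = 0.1539, so n = 1.751² × 0.1539 / 0.044² ≈ 243.73 → 244.
Reduction: 396 − 244 = 152.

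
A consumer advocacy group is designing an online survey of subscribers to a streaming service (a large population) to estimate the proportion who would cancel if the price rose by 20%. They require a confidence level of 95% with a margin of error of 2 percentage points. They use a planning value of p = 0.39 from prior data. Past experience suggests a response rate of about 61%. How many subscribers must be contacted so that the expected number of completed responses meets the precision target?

For 95% confidence, z = 1.960.
Completed interviews needed: n₀ = 1.960² × 0.2379 / 0.020² ≈ 2284.79 → 2285.
At a 61% response rate, contacts needed = 2285 / 0.61 ≈ 3745.90 → 3746.

3746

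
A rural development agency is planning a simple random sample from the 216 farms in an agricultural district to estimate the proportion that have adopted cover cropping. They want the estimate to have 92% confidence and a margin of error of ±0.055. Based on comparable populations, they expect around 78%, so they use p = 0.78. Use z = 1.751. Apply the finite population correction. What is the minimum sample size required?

97

Unadjusted: n₀ = 1.751² × 0.78 × 0.22 / 0.055² ≈ 173.93, so n₀ = 174.
Finite population correction with N = 216: n = n₀ / (1 + (n₀−1)/N) = 174 / (1 + 173/216) = 174 / 1.8009 ≈ 96.62.
Rounding up, n = 97.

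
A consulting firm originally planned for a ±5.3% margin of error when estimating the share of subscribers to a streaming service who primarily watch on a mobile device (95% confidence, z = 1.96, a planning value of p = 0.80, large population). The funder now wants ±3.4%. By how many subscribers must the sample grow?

313

At ±5.3%: n = 1.96² × 0.1600 / 0.053² ≈ 218.82 → 219.
At ±3.4%: n = 1.96² × 0.1600 / 0.034² ≈ 531.71 → 532.
Additional respondents: 532 − 219 = 313.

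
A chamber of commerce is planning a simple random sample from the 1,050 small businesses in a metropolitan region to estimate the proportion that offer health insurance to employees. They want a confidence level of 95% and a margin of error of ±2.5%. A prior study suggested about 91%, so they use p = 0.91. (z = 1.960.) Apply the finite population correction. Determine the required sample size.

Unadjusted: n₀ = 1.960² × 0.91 × 0.09 / 0.025² ≈ 503.40, so n₀ = 504.
Finite population correction with N = 1,050: n = n₀ / (1 + (n₀−1)/N) = 504 / (1 + 503/1050) = 504 / 1.4790 ≈ 340.76.
Rounding up, n = 341.

341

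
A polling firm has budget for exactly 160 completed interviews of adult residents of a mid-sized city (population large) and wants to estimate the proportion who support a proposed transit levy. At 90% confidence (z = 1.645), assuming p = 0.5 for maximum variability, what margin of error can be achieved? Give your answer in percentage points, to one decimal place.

6.5

SE(p̂) = √[p(1−p)/n] = √[0.2500/160] = 0.03953.
E = z × SE = 1.645 × 0.03953 = 0.06502, or 6.5 percentage points.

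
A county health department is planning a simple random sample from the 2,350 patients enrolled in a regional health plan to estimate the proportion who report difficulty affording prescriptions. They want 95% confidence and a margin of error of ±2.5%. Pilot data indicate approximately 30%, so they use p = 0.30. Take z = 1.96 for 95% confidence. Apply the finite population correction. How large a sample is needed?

Unadjusted: n₀ = 1.96² × 0.30 × 0.70 / 0.025² ≈ 1290.78, so n₀ = 1291.
Finite population correction with N = 2,350: n = n₀ / (1 + (n₀−1)/N) = 1291 / (1 + 1290/2350) = 1291 / 1.5489 ≈ 833.48.
Rounding up, n = 834.

834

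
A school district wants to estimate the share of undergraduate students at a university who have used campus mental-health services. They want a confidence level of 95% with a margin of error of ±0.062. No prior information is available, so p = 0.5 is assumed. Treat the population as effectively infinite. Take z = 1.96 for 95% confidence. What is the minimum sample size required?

With p = 0.5, p(1−p) = 0.25.
n = z²·p(1−p)/E² = 1.96² × 0.2500 / 0.062² = 3.8416 × 0.2500 / 0.003844 ≈ 249.84.
Rounding up gives n = 250.

250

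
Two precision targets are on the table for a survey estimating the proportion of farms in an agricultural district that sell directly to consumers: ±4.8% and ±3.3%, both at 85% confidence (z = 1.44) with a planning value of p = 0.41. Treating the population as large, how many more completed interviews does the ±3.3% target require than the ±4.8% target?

At ±4.8%: n = 1.44² × 0.2419 / 0.048² ≈ 217.71 → 218.
At ±3.3%: n = 1.44² × 0.2419 / 0.033² ≈ 460.61 → 461.
Additional respondents: 461 − 218 = 243.

243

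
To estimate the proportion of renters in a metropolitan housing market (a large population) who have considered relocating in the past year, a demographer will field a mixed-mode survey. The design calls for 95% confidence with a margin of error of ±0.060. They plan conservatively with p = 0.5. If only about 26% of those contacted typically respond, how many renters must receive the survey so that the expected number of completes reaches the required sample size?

For 95% confidence, z = 1.960.
Completed interviews needed: n₀ = 1.960² × 0.2500 / 0.060² ≈ 266.78 → 267.
At a 26% response rate, contacts needed = 267 / 0.26 ≈ 1026.92 → 1027.

1027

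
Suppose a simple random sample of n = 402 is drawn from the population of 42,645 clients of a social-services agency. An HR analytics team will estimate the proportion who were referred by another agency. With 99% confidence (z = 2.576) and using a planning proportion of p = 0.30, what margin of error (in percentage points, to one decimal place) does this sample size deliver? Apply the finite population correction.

5.9

Finite-population factor: (N−n)/(N−1) = (42645−402)/(42645−1) = 0.9906.
SE(p̂) = √[p(1−p)/n · (N−n)/(N−1)] = √[0.2100/402 × 0.9906] = 0.02275.
E = z × SE = 2.576 × 0.02275 = 0.05860 ≈ 5.9 percentage points.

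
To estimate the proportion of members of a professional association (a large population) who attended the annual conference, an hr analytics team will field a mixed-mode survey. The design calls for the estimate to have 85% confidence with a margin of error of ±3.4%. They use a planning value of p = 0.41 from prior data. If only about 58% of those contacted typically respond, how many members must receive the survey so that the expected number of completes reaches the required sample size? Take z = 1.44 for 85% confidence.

Completed interviews needed: n₀ = 1.44² × 0.2419 / 0.034² ≈ 433.91 → 434.
At a 58% response rate, contacts needed = 434 / 0.58 ≈ 748.28 → 749.

749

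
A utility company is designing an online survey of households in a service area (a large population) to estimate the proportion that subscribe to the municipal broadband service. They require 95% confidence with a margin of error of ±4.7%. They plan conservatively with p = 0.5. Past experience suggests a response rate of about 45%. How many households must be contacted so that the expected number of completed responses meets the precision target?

For 95% confidence, z = 1.960.
Completed interviews needed: n₀ = 1.960² × 0.2500 / 0.047² ≈ 434.77 → 435.
At a 45% response rate, contacts needed = 435 / 0.45 ≈ 966.67 → 967.

967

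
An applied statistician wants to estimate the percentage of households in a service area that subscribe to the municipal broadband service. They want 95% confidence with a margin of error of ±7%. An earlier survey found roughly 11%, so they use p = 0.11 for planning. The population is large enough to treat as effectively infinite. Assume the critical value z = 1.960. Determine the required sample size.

77

With p = 0.11, p(1−p) = 0.0979.
n = z²·p(1−p)/E² = 1.960² × 0.0979 / 0.070² = 3.8416 × 0.0979 / 0.004900 ≈ 76.75.
Rounding up gives n = 77.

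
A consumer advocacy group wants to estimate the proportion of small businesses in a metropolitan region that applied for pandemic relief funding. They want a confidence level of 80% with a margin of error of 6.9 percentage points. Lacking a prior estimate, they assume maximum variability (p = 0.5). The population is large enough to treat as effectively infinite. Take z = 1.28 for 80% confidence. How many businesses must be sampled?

87

With p = 0.5, p(1−p) = 0.25.
n = z²·p(1−p)/E² = 1.28² × 0.2500 / 0.069² = 1.6384 × 0.2500 / 0.004761 ≈ 86.03.
Rounding up gives n = 87.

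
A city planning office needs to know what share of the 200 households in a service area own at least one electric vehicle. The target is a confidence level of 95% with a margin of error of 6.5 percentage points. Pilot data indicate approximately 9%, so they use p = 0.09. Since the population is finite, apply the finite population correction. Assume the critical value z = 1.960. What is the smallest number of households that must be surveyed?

Unadjusted: n₀ = 1.960² × 0.09 × 0.91 / 0.065² ≈ 74.47, so n₀ = 75.
Finite population correction with N = 200: n = n₀ / (1 + (n₀−1)/N) = 75 / (1 + 74/200) = 75 / 1.3700 ≈ 54.74.
Rounding up, n = 55.

55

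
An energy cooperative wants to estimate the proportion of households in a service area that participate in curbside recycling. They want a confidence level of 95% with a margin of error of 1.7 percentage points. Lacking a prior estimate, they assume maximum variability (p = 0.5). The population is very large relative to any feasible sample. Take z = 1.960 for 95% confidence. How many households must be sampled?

With p = 0.5, p(1−p) = 0.25.
n = z²·p(1−p)/E² = 1.960² × 0.2500 / 0.017² = 3.8416 × 0.2500 / 0.000289 ≈ 3323.18.
Rounding up gives n = 3324.

3324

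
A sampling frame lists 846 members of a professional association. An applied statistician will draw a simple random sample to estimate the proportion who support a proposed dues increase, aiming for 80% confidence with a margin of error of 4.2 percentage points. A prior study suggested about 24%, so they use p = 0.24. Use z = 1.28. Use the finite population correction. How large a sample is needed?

Unadjusted: n₀ = 1.28² × 0.24 × 0.76 / 0.042² ≈ 169.41, so n₀ = 170.
Finite population correction with N = 846: n = n₀ / (1 + (n₀−1)/N) = 170 / (1 + 169/846) = 170 / 1.1998 ≈ 141.69.
Rounding up, n = 142.

142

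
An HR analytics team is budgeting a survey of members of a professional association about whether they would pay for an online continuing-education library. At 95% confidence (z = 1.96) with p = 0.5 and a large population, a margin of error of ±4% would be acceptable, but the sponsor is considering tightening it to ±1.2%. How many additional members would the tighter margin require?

At ±4%: n = 1.96² × 0.2500 / 0.040² ≈ 600.25 → 601.
At ±1.2%: n = 1.96² × 0.2500 / 0.012² ≈ 6669.44 → 6670.
Additional respondents: 6670 − 601 = 6069.

6069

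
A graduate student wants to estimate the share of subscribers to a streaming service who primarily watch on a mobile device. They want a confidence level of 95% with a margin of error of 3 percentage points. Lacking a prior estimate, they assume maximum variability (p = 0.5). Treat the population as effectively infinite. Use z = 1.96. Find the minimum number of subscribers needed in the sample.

With p = 0.5, p(1−p) = 0.25.
n = z²·p(1−p)/E² = 1.96² × 0.2500 / 0.030² = 3.8416 × 0.2500 / 0.000900 ≈ 1067.11.
Rounding up gives n = 1068.

1068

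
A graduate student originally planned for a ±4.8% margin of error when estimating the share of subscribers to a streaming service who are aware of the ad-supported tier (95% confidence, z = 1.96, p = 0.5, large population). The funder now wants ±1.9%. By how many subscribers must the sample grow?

2244

At ±4.8%: n = 1.96² × 0.2500 / 0.048² ≈ 416.84 → 417.
At ±1.9%: n = 1.96² × 0.2500 / 0.019² ≈ 2660.39 → 2661.
Additional respondents: 2661 − 417 = 2244.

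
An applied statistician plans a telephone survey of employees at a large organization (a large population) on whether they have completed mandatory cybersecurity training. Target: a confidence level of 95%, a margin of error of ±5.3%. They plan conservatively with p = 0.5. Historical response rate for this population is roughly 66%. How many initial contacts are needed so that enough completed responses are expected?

519

For 95% confidence, z = 1.96.
Completed interviews needed: n₀ = 1.96² × 0.2500 / 0.053² ≈ 341.90 → 342.
At a 66% response rate, contacts needed = 342 / 0.66 ≈ 518.18 → 519.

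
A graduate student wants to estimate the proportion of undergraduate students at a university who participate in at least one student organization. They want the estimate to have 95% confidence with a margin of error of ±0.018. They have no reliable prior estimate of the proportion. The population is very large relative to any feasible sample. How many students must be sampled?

2965

For 95% confidence, z = 1.960.
With no prior estimate, use p = 0.5, giving p(1−p) = 0.25.
n = z²·p(1−p)/E² = 1.960² × 0.2500 / 0.018² = 3.8416 × 0.2500 / 0.000324 ≈ 2964.20.
Rounding up gives n = 2965.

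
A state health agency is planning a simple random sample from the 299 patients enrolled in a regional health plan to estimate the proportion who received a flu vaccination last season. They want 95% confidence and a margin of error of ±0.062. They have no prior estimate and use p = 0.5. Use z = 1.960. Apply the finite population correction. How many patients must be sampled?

137

Unadjusted: n₀ = 1.960² × 0.50 × 0.50 / 0.062² ≈ 249.84, so n₀ = 250.
Finite population correction with N = 299: n = n₀ / (1 + (n₀−1)/N) = 250 / (1 + 249/299) = 250 / 1.8328 ≈ 136.41.
Rounding up, n = 137.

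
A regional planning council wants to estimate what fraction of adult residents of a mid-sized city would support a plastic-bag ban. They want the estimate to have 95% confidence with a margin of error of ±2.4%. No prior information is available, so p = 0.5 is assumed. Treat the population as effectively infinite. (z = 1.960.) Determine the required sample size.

1668

With p = 0.5, p(1−p) = 0.25.
n = z²·p(1−p)/E² = 1.960² × 0.2500 / 0.024² = 3.8416 × 0.2500 / 0.000576 ≈ 1667.36.
Rounding up gives n = 1668.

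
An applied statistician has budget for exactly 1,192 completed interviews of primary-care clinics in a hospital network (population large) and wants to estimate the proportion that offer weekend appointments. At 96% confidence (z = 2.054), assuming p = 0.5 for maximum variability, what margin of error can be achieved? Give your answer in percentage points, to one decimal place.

3.0

SE(p̂) = √[p(1−p)/n] = √[0.2500/1192] = 0.01448.
E = z × SE = 2.054 × 0.01448 = 0.02975, or 3.0 percentage points.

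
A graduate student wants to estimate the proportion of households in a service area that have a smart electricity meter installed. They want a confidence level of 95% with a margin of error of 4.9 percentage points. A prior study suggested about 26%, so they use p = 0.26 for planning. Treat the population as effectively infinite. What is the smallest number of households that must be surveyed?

For 95% confidence, z = 1.960.
With p = 0.26, p(1−p) = 0.1924.
n = z²·p(1−p)/E² = 1.960² × 0.1924 / 0.049² = 3.8416 × 0.1924 / 0.002401 ≈ 307.84.
Rounding up gives n = 308.

308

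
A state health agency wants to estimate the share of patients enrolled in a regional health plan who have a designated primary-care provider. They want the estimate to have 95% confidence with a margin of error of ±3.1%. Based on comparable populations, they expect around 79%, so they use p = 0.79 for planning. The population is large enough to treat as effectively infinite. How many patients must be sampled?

664

For 95% confidence, z = 1.96.
With p = 0.79, p(1−p) = 0.1659.
n = z²·p(1−p)/E² = 1.96² × 0.1659 / 0.031² = 3.8416 × 0.1659 / 0.000961 ≈ 663.19.
Rounding up gives n = 664.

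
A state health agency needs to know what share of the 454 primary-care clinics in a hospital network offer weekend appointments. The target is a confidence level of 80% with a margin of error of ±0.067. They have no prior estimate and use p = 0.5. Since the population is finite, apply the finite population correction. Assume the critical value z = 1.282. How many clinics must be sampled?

Unadjusted: n₀ = 1.282² × 0.50 × 0.50 / 0.067² ≈ 91.53, so n₀ = 92.
Finite population correction with N = 454: n = n₀ / (1 + (n₀−1)/N) = 92 / (1 + 91/454) = 92 / 1.2004 ≈ 76.64.
Rounding up, n = 77.

77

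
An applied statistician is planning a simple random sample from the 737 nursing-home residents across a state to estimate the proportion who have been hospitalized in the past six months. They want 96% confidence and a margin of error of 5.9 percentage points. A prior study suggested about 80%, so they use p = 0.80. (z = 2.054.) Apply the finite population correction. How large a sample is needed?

Unadjusted: n₀ = 2.054² × 0.80 × 0.20 / 0.059² ≈ 193.92, so n₀ = 194.
Finite population correction with N = 737: n = n₀ / (1 + (n₀−1)/N) = 194 / (1 + 193/737) = 194 / 1.2619 ≈ 153.74.
Rounding up, n = 154.

154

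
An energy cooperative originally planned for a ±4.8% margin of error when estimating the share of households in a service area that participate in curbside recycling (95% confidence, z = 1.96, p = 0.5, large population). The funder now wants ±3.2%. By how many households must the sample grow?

521

At ±4.8%: n = 1.96² × 0.2500 / 0.048² ≈ 416.84 → 417.
At ±3.2%: n = 1.96² × 0.2500 / 0.032² ≈ 937.89 → 938.
Additional respondents: 938 − 417 = 521.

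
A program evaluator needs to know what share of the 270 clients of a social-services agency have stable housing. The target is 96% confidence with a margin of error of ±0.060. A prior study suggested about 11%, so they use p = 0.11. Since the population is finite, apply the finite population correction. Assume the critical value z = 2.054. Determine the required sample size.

81

Unadjusted: n₀ = 2.054² × 0.11 × 0.89 / 0.060² ≈ 114.73, so n₀ = 115.
Finite population correction with N = 270: n = n₀ / (1 + (n₀−1)/N) = 115 / (1 + 114/270) = 115 / 1.4222 ≈ 80.86.
Rounding up, n = 81.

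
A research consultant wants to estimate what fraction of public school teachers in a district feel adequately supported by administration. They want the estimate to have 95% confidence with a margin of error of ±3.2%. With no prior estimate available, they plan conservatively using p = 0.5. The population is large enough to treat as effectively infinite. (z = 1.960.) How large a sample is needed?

With p = 0.5, p(1−p) = 0.25.
n = z²·p(1−p)/E² = 1.960² × 0.2500 / 0.032² = 3.8416 × 0.2500 / 0.001024 ≈ 937.89.
Rounding up gives n = 938.

938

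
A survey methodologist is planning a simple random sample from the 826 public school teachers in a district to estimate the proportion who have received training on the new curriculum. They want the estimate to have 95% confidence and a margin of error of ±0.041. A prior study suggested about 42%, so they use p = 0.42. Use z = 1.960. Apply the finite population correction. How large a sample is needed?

Unadjusted: n₀ = 1.960² × 0.42 × 0.58 / 0.041² ≈ 556.70, so n₀ = 557.
Finite population correction with N = 826: n = n₀ / (1 + (n₀−1)/N) = 557 / (1 + 556/826) = 557 / 1.6731 ≈ 332.91.
Rounding up, n = 333.

333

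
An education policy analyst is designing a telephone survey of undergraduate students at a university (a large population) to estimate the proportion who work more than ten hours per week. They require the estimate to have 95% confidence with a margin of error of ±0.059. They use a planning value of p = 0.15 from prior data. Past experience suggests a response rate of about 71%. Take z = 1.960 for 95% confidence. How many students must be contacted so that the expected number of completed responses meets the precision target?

199

Completed interviews needed: n₀ = 1.960² × 0.1275 / 0.059² ≈ 140.71 → 141.
At a 71% response rate, contacts needed = 141 / 0.71 ≈ 198.59 → 199.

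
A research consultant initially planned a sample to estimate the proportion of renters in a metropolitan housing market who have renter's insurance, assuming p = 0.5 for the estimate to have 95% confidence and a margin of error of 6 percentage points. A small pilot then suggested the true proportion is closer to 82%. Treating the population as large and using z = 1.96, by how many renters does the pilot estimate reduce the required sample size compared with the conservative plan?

Conservative (p = 0.5): n = 1.96² × 0.25 / 0.060² ≈ 266.78 → 267.
Using p = 0.82: p(1−p) = 0.1476, so n = 1.96² × 0.1476 / 0.060² ≈ 157.51 → 158.
Reduction: 267 − 158 = 109.

109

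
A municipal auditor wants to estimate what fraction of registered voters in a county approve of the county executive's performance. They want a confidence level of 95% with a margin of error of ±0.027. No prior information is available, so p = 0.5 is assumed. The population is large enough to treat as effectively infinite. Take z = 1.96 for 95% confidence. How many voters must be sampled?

1318

With p = 0.5, p(1−p) = 0.25.
n = z²·p(1−p)/E² = 1.96² × 0.2500 / 0.027² = 3.8416 × 0.2500 / 0.000729 ≈ 1317.42.
Rounding up gives n = 1318.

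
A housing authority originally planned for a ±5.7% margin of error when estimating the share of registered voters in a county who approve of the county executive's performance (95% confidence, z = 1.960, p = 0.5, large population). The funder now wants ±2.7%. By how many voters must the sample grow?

At ±5.7%: n = 1.960² × 0.2500 / 0.057² ≈ 295.60 → 296.
At ±2.7%: n = 1.960² × 0.2500 / 0.027² ≈ 1317.42 → 1318.
Additional respondents: 1318 − 296 = 1022.

1022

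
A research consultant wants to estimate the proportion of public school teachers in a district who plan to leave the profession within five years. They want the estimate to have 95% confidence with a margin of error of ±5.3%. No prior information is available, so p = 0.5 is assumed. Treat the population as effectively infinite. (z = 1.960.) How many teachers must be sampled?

With p = 0.5, p(1−p) = 0.25.
n = z²·p(1−p)/E² = 1.960² × 0.2500 / 0.053² = 3.8416 × 0.2500 / 0.002809 ≈ 341.90.
Rounding up gives n = 342.

342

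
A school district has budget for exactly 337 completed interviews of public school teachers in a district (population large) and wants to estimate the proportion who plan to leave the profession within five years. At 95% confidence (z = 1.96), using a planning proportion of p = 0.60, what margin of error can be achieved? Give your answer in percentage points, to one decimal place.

SE(p̂) = √[p(1−p)/n] = √[0.2400/337] = 0.02669.
E = z × SE = 1.96 × 0.02669 = 0.05231, or 5.2 percentage points.

5.2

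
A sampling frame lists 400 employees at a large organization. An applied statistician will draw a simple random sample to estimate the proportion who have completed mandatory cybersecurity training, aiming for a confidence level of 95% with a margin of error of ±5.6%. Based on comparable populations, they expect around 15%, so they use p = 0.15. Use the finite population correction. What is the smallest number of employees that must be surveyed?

For 95% confidence, z = 1.960.
Unadjusted: n₀ = 1.960² × 0.15 × 0.85 / 0.056² ≈ 156.19, so n₀ = 157.
Finite population correction with N = 400: n = n₀ / (1 + (n₀−1)/N) = 157 / (1 + 156/400) = 157 / 1.3900 ≈ 112.95.
Rounding up, n = 113.

113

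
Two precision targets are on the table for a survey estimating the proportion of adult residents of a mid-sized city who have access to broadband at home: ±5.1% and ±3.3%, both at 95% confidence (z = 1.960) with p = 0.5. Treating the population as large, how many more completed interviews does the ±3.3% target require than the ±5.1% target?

512

At ±5.1%: n = 1.960² × 0.2500 / 0.051² ≈ 369.24 → 370.
At ±3.3%: n = 1.960² × 0.2500 / 0.033² ≈ 881.91 → 882.
Additional respondents: 882 − 370 = 512.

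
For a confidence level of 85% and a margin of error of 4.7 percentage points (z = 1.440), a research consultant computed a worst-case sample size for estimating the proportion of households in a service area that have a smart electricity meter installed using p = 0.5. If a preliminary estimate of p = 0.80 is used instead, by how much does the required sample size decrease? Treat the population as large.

Conservative (p = 0.5): n = 1.440² × 0.25 / 0.047² ≈ 234.68 → 235.
Using p = 0.80: p(1−p) = 0.1600, so n = 1.440² × 0.1600 / 0.047² ≈ 150.19 → 151.
Reduction: 235 − 151 = 84.

84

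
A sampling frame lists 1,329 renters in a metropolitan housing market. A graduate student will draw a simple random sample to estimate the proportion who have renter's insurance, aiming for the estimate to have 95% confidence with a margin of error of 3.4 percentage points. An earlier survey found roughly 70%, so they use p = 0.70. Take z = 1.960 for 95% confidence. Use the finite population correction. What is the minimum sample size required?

458

Unadjusted: n₀ = 1.960² × 0.70 × 0.30 / 0.034² ≈ 697.87, so n₀ = 698.
Finite population correction with N = 1,329: n = n₀ / (1 + (n₀−1)/N) = 698 / (1 + 697/1329) = 698 / 1.5245 ≈ 457.87.
Rounding up, n = 458.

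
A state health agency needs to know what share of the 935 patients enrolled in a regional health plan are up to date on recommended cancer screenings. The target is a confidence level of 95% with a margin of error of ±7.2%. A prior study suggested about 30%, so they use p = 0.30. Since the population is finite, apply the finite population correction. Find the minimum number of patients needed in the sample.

134

For 95% confidence, z = 1.96.
Unadjusted: n₀ = 1.96² × 0.30 × 0.70 / 0.072² ≈ 155.62, so n₀ = 156.
Finite population correction with N = 935: n = n₀ / (1 + (n₀−1)/N) = 156 / (1 + 155/935) = 156 / 1.1658 ≈ 133.82.
Rounding up, n = 134.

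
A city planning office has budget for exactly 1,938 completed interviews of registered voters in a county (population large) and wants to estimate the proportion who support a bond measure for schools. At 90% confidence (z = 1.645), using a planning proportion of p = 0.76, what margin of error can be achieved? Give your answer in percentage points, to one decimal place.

SE(p̂) = √[p(1−p)/n] = √[0.1824/1938] = 0.00970.
E = z × SE = 1.645 × 0.00970 = 0.01596, or 1.6 percentage points.

1.6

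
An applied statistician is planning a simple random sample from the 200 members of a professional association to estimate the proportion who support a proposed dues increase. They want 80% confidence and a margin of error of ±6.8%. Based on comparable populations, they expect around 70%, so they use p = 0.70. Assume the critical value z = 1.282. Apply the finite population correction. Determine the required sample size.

55

Unadjusted: n₀ = 1.282² × 0.70 × 0.30 / 0.068² ≈ 74.64, so n₀ = 75.
Finite population correction with N = 200: n = n₀ / (1 + (n₀−1)/N) = 75 / (1 + 74/200) = 75 / 1.3700 ≈ 54.74.
Rounding up, n = 55.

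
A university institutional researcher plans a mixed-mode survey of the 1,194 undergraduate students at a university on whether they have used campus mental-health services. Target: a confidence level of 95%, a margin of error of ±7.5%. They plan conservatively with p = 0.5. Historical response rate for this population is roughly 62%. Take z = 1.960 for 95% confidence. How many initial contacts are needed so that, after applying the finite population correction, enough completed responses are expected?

Completed interviews needed (unadjusted): n₀ = 1.960² × 0.2500 / 0.075² ≈ 170.74 → 171.
FPC for N = 1,194: n = 171 / (1 + 170/1194) = 171 / 1.1424 ≈ 149.69 → 150.
At a 62% response rate, contacts needed = 150 / 0.62 ≈ 241.94 → 242.

242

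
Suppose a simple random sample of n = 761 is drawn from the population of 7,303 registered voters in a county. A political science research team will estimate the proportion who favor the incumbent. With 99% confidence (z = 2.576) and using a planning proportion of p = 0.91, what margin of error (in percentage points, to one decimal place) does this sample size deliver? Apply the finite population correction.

2.5

Finite-population factor: (N−n)/(N−1) = (7303−761)/(7303−1) = 0.8959.
SE(p̂) = √[p(1−p)/n · (N−n)/(N−1)] = √[0.0819/761 × 0.8959] = 0.00982.
E = z × SE = 2.576 × 0.00982 = 0.02529 ≈ 2.5 percentage points.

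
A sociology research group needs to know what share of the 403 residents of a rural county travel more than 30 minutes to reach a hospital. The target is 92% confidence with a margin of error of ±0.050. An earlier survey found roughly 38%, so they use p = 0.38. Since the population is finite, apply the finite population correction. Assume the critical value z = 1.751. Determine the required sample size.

Unadjusted: n₀ = 1.751² × 0.38 × 0.62 / 0.050² ≈ 288.94, so n₀ = 289.
Finite population correction with N = 403: n = n₀ / (1 + (n₀−1)/N) = 289 / (1 + 288/403) = 289 / 1.7146 ≈ 168.55.
Rounding up, n = 169.

169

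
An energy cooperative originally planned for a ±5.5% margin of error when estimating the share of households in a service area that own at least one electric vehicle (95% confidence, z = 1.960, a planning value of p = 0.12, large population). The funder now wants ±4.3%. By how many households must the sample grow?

85

At ±5.5%: n = 1.960² × 0.1056 / 0.055² ≈ 134.11 → 135.
At ±4.3%: n = 1.960² × 0.1056 / 0.043² ≈ 219.40 → 220.
Additional respondents: 220 − 135 = 85.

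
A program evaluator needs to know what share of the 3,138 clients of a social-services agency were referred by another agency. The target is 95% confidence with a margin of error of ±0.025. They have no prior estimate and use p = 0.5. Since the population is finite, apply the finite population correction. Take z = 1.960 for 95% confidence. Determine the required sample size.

1032

Unadjusted: n₀ = 1.960² × 0.50 × 0.50 / 0.025² ≈ 1536.64, so n₀ = 1537.
Finite population correction with N = 3,138: n = n₀ / (1 + (n₀−1)/N) = 1537 / (1 + 1536/3138) = 1537 / 1.4895 ≈ 1031.90.
Rounding up, n = 1032.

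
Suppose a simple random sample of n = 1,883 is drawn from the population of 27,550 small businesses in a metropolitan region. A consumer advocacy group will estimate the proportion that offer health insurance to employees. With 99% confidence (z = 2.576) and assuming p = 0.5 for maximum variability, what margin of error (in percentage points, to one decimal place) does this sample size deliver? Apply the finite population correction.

2.9

Finite-population factor: (N−n)/(N−1) = (27550−1883)/(27550−1) = 0.9317.
SE(p̂) = √[p(1−p)/n · (N−n)/(N−1)] = √[0.2500/1883 × 0.9317] = 0.01112.
E = z × SE = 2.576 × 0.01112 = 0.02865 ≈ 2.9 percentage points.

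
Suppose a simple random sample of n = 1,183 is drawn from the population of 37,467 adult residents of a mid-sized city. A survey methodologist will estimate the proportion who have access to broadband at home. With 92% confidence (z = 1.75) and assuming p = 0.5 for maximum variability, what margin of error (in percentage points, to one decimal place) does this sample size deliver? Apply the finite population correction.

Finite-population factor: (N−n)/(N−1) = (37467−1183)/(37467−1) = 0.9685.
SE(p̂) = √[p(1−p)/n · (N−n)/(N−1)] = √[0.2500/1183 × 0.9685] = 0.01431.
E = z × SE = 1.75 × 0.01431 = 0.02504 ≈ 2.5 percentage points.

2.5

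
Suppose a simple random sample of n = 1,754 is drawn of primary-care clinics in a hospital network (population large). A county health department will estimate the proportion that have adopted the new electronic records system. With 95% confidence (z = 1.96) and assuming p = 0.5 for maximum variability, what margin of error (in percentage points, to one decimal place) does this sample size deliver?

2.3

SE(p̂) = √[p(1−p)/n] = √[0.2500/1754] = 0.01194.
E = z × SE = 1.96 × 0.01194 = 0.02340, or 2.3 percentage points.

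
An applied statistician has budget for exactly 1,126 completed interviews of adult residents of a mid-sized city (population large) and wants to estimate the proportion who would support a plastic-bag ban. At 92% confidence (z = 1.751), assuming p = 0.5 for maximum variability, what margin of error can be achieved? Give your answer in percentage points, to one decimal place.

2.6

SE(p̂) = √[p(1−p)/n] = √[0.2500/1126] = 0.01490.
E = z × SE = 1.751 × 0.01490 = 0.02609, or 2.6 percentage points.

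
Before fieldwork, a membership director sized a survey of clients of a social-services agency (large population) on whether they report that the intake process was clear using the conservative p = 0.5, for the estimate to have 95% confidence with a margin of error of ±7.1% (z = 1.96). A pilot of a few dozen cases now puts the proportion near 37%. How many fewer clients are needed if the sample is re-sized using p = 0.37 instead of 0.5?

Conservative (p = 0.5): n = 1.96² × 0.25 / 0.071² ≈ 190.52 → 191.
Using p = 0.37: p(1−p) = 0.2331, so n = 1.96² × 0.2331 / 0.071² ≈ 177.64 → 178.
Reduction: 191 − 178 = 13.

13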